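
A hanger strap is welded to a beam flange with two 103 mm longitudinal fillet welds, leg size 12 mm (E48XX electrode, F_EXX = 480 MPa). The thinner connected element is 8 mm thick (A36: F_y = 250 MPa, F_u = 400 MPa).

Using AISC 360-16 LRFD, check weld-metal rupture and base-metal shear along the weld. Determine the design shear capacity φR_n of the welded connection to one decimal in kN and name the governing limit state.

Weld metal: throat = 0.707×12 = 8.484 mm, L = 2×103 = 206 mm. φR_n = 0.75 × 0.6 × 480 × 8.484 × 206 = 377.5 kN.
Base metal shear (8 mm plate): yield φR_n = 1.0×0.6×250×8×206 = 247.2 kN; rupture φR_n = 0.75×0.6×400×8×206 = 296.6 kN; take 247.2 kN (yield).
Governing: min(377.5, 247.2) = 247.2 kN → base-metal shear.

247.2 kN (base-metal shear governs)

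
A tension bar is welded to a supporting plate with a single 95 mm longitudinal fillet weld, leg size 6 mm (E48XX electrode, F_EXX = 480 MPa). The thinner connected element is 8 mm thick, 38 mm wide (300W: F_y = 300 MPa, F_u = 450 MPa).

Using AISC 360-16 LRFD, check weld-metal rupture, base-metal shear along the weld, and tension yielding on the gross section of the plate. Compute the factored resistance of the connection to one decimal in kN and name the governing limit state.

Weld metal: throat = 0.707×6 = 4.242 mm, L = 95 mm. φR_n = 0.75 × 0.6 × 480 × 4.242 × 95 = 87.0 kN.
Base metal shear (8 mm plate): yield φR_n = 1.0×0.6×300×8×95 = 136.8 kN; rupture φR_n = 0.75×0.6×450×8×95 = 153.9 kN; take 136.8 kN (yield).
Tension yield (gross): A_g = 38×8 = 304 mm². φR_n = 0.90 × 300 × 304 = 82.1 kN.
Governing: min(87.0, 136.8, 82.1) = 82.1 kN → gross-section yield.

82.1 kN (gross-section yield governs)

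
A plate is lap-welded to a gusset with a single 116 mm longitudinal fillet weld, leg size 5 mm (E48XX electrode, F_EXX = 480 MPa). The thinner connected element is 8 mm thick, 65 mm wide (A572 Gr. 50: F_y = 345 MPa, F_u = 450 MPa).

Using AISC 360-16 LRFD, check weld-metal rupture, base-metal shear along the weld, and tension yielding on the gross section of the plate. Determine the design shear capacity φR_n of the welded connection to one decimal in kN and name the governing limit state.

88.6 kN (weld metal governs)

Weld metal: throat = 0.707×5 = 3.535 mm, L = 116 mm. φR_n = 0.75 × 0.6 × 480 × 3.535 × 116 = 88.6 kN.
Base metal shear (8 mm plate): yield φR_n = 1.0×0.6×345×8×116 = 192.1 kN; rupture φR_n = 0.75×0.6×450×8×116 = 187.9 kN; take 187.9 kN (rupture).
Tension yield (gross): A_g = 65×8 = 520 mm². φR_n = 0.90 × 345 × 520 = 161.5 kN.
Governing: min(88.6, 187.9, 161.5) = 88.6 kN → weld metal.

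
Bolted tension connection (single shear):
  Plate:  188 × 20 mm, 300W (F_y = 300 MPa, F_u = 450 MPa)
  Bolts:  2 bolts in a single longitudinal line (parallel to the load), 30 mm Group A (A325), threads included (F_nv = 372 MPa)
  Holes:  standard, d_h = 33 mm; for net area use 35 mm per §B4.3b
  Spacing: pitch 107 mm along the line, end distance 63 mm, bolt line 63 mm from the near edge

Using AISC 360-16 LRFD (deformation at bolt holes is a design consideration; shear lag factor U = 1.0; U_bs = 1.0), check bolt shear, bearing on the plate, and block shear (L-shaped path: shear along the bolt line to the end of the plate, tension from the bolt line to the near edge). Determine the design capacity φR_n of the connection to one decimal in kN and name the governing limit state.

Bolt shear: A_b = π(30)²/4 = 706.86 mm². φR_n = 0.75 × 372 × 706.86 × 2 × 1 = 394.4 kN.
Bearing (20 mm plate, F_u = 450 MPa): end bolts L_c = 63 − 33/2 = 46.5, R_n = min(1.2×46.5×20×450, 2.4×30×20×450) = 502.2 kN/bolt; interior L_c = 107 − 33 = 74, R_n = 648 kN/bolt. φR_n = 0.75 × (1×502.2 + 1×648) = 862.7 kN.
Block shear: shear path 1×[63+1×107] = 1×170 mm, A_gv = 3400, A_nv = 1×(170 − 1.5×35)×20 = 2350 mm²; tension to near edge: (63 − 0.5×35)×20 = 910 mm². R_n = min(0.6×450×2350, 0.6×300×3400) + 1.0×450×910 = min(634.5, 612) + 409.5 = 1021.5 kN. φR_n = 0.75 × 1021.5 = 766.1 kN.
Governing: min(394.4, 862.7, 766.1) = 394.4 kN → bolt shear.

394.4 kN (bolt shear governs)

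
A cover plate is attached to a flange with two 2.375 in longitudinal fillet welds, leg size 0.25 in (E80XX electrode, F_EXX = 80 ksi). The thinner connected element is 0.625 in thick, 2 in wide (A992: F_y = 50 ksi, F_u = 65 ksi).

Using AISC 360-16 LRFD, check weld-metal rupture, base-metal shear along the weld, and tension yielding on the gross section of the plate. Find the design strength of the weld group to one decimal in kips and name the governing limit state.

Weld metal: throat = 0.707×0.25 = 0.17675 in, L = 2×2.375 = 4.75 in. φR_n = 0.75 × 0.6 × 80 × 0.17675 × 4.75 = 30.2 kips.
Base metal shear (0.625 in plate): yield φR_n = 1.0×0.6×50×0.625×4.75 = 89.1 kips; rupture φR_n = 0.75×0.6×65×0.625×4.75 = 86.8 kips; take 86.8 kips (rupture).
Tension yield (gross): A_g = 2×0.625 = 1.25 in². φR_n = 0.90 × 50 × 1.25 = 56.3 kips.
Governing: min(30.2, 86.8, 56.3) = 30.2 kips → weld metal.

30.2 kips (weld metal governs)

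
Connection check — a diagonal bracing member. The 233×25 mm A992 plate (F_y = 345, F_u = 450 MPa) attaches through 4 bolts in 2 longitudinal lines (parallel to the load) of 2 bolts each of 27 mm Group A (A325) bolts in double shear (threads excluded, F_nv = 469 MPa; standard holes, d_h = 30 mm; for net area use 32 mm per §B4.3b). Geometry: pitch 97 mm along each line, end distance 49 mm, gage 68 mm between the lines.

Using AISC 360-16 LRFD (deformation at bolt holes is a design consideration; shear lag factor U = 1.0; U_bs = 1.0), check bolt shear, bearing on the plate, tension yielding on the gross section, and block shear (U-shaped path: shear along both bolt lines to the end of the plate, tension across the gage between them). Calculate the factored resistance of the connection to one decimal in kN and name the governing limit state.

Bolt shear: A_b = π(27)²/4 = 572.56 mm². φR_n = 0.75 × 469 × 572.56 × 4 × 2 = 1611.2 kN.
Bearing (25 mm plate, F_u = 450 MPa): end bolts L_c = 49 − 30/2 = 34, R_n = min(1.2×34×25×450, 2.4×27×25×450) = 459 kN/bolt; interior L_c = 97 − 30 = 67, R_n = 729 kN/bolt. φR_n = 0.75 × (2×459 + 2×729) = 1782.0 kN.
Tension yield (gross): A_g = 233×25 = 5825 mm². φR_n = 0.90 × 345 × 5825 = 1808.7 kN.
Block shear: shear path 2×[49+1×97] = 2×146 mm, A_gv = 7300, A_nv = 2×(146 − 1.5×32)×25 = 4900 mm²; tension across gage: (68 − 1×32)×25 = 900 mm². R_n = min(0.6×450×4900, 0.6×345×7300) + 1.0×450×900 = min(1323, 1511.1) + 405 = 1728 kN. φR_n = 0.75 × 1728 = 1296.0 kN.
Governing: min(1611.2, 1782.0, 1808.7, 1296.0) = 1296.0 kN → block shear.

1296.0 kN (block shear governs)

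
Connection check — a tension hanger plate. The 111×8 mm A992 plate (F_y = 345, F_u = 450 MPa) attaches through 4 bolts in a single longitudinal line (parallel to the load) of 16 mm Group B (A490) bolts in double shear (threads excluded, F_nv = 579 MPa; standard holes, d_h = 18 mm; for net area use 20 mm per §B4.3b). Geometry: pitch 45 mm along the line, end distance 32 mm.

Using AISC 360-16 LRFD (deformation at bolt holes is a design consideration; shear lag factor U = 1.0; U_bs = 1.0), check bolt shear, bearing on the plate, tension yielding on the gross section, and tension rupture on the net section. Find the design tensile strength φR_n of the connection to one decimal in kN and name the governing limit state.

Bolt shear: A_b = π(16)²/4 = 201.06 mm². φR_n = 0.75 × 579 × 201.06 × 4 × 2 = 698.5 kN.
Bearing (8 mm plate, F_u = 450 MPa): end bolts L_c = 32 − 18/2 = 23, R_n = min(1.2×23×8×450, 2.4×16×8×450) = 99.36 kN/bolt; interior L_c = 45 − 18 = 27, R_n = 116.64 kN/bolt. φR_n = 0.75 × (1×99.36 + 3×116.64) = 337.0 kN.
Tension yield (gross): A_g = 111×8 = 888 mm². φR_n = 0.90 × 345 × 888 = 275.7 kN.
Tension rupture (net): A_n = (111 − 1×20)×8 = 728 mm² (U = 1.0, A_e = A_n). φR_n = 0.75 × 450 × 728 = 245.7 kN.
Governing: min(698.5, 337.0, 275.7, 245.7) = 245.7 kN → net-section rupture.

245.7 kN (net-section rupture governs)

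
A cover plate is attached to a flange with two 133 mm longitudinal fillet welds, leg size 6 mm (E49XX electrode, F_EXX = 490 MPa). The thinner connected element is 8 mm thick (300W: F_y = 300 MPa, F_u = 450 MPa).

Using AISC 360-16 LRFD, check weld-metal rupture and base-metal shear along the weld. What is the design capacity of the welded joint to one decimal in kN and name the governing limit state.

248.8 kN (weld metal governs)

Weld metal: throat = 0.707×6 = 4.242 mm, L = 2×133 = 266 mm. φR_n = 0.75 × 0.6 × 490 × 4.242 × 266 = 248.8 kN.
Base metal shear (8 mm plate): yield φR_n = 1.0×0.6×300×8×266 = 383.0 kN; rupture φR_n = 0.75×0.6×450×8×266 = 430.9 kN; take 383.0 kN (yield).
Governing: min(248.8, 383.0) = 248.8 kN → weld metal.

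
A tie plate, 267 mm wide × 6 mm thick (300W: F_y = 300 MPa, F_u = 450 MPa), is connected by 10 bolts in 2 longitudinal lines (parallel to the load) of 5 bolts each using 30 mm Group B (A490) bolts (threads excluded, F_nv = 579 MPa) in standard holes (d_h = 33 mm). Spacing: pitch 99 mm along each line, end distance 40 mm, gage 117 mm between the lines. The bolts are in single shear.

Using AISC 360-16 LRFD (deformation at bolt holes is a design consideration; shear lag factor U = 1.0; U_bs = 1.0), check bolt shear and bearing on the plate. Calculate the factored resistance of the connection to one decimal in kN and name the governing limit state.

Bolt shear: A_b = π(30)²/4 = 706.86 mm². φR_n = 0.75 × 579 × 706.86 × 10 × 1 = 3069.5 kN.
Bearing (6 mm plate, F_u = 450 MPa): end bolts L_c = 40 − 33/2 = 23.5, R_n = min(1.2×23.5×6×450, 2.4×30×6×450) = 76.14 kN/bolt; interior L_c = 99 − 33 = 66, R_n = 194.4 kN/bolt. φR_n = 0.75 × (2×76.14 + 8×194.4) = 1280.6 kN.
Governing: min(3069.5, 1280.6) = 1280.6 kN → bearing.

1280.6 kN (bearing governs)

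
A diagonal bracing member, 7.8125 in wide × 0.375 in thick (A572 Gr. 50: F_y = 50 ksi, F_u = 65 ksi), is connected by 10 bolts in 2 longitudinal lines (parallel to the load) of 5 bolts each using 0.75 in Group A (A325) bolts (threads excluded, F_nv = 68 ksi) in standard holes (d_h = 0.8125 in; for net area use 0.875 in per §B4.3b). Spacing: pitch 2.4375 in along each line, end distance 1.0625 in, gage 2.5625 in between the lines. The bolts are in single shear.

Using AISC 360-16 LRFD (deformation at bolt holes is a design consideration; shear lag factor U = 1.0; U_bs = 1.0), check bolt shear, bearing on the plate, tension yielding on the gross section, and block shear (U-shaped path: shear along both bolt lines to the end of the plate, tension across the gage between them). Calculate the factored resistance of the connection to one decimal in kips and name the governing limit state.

Bolt shear: A_b = π(0.75)²/4 = 0.44179 in². φR_n = 0.75 × 68 × 0.44179 × 10 × 1 = 225.3 kips.
Bearing (0.375 in plate, F_u = 65 ksi): end bolts L_c = 1.0625 − 0.8125/2 = 0.65625, R_n = min(1.2×0.65625×0.375×65, 2.4×0.75×0.375×65) = 19.195 kips/bolt; interior L_c = 2.4375 − 0.8125 = 1.625, R_n = 43.875 kips/bolt. φR_n = 0.75 × (2×19.195 + 8×43.875) = 292.0 kips.
Tension yield (gross): A_g = 7.8125×0.375 = 2.9297 in². φR_n = 0.90 × 50 × 2.9297 = 131.8 kips.
Block shear: shear path 2×[1.0625+4×2.4375] = 2×10.8125 in, A_gv = 8.1094, A_nv = 2×(10.8125 − 4.5×0.875)×0.375 = 5.1563 in²; tension across gage: (2.5625 − 1×0.875)×0.375 = 0.63281 in². R_n = min(0.6×65×5.1563, 0.6×50×8.1094) + 1.0×65×0.63281 = min(201.1, 243.28) + 41.133 = 242.23 kips. φR_n = 0.75 × 242.23 = 181.7 kips.
Governing: min(225.3, 292.0, 131.8, 181.7) = 131.8 kips → gross-section yield.

131.8 kips (gross-section yield governs)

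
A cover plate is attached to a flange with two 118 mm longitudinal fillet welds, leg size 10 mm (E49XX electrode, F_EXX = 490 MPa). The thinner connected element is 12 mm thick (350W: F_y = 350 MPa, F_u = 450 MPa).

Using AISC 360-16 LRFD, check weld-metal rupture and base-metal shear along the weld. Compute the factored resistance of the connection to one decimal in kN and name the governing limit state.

367.9 kN (weld metal governs)

Weld metal: throat = 0.707×10 = 7.07 mm, L = 2×118 = 236 mm. φR_n = 0.75 × 0.6 × 490 × 7.07 × 236 = 367.9 kN.
Base metal shear (12 mm plate): yield φR_n = 1.0×0.6×350×12×236 = 594.7 kN; rupture φR_n = 0.75×0.6×450×12×236 = 573.5 kN; take 573.5 kN (rupture).
Governing: min(367.9, 573.5) = 367.9 kN → weld metal.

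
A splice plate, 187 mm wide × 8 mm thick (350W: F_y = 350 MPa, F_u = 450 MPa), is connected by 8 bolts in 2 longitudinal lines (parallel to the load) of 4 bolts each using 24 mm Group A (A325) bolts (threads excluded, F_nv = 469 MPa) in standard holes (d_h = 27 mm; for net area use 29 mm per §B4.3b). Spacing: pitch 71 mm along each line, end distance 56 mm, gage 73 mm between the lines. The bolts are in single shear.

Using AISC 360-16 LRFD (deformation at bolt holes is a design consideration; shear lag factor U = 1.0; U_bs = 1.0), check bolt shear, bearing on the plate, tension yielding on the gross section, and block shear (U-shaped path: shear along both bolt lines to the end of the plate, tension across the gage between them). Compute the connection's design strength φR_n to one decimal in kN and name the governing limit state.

Bolt shear: A_b = π(24)²/4 = 452.39 mm². φR_n = 0.75 × 469 × 452.39 × 8 × 1 = 1273.0 kN.
Bearing (8 mm plate, F_u = 450 MPa): end bolts L_c = 56 − 27/2 = 42.5, R_n = min(1.2×42.5×8×450, 2.4×24×8×450) = 183.6 kN/bolt; interior L_c = 71 − 27 = 44, R_n = 190.08 kN/bolt. φR_n = 0.75 × (2×183.6 + 6×190.08) = 1130.8 kN.
Tension yield (gross): A_g = 187×8 = 1496 mm². φR_n = 0.90 × 350 × 1496 = 471.2 kN.
Block shear: shear path 2×[56+3×71] = 2×269 mm, A_gv = 4304, A_nv = 2×(269 − 3.5×29)×8 = 2680 mm²; tension across gage: (73 − 1×29)×8 = 352 mm². R_n = min(0.6×450×2680, 0.6×350×4304) + 1.0×450×352 = min(723.6, 903.84) + 158.4 = 882 kN. φR_n = 0.75 × 882 = 661.5 kN.
Governing: min(1273.0, 1130.8, 471.2, 661.5) = 471.2 kN → gross-section yield.

471.2 kN (gross-section yield governs)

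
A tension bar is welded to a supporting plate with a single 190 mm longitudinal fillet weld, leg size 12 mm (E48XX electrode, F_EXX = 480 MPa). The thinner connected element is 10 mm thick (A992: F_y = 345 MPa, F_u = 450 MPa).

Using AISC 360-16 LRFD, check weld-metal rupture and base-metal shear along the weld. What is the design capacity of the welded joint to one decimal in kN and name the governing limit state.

Weld metal: throat = 0.707×12 = 8.484 mm, L = 190 mm. φR_n = 0.75 × 0.6 × 480 × 8.484 × 190 = 348.2 kN.
Base metal shear (10 mm plate): yield φR_n = 1.0×0.6×345×10×190 = 393.3 kN; rupture φR_n = 0.75×0.6×450×10×190 = 384.8 kN; take 384.8 kN (rupture).
Governing: min(348.2, 384.8) = 348.2 kN → weld metal.

348.2 kN (weld metal governs)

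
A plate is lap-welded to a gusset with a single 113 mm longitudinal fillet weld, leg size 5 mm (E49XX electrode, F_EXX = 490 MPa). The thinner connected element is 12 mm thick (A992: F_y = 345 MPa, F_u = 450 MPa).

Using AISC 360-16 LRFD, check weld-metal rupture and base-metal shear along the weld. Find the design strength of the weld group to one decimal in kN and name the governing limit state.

Weld metal: throat = 0.707×5 = 3.535 mm, L = 113 mm. φR_n = 0.75 × 0.6 × 490 × 3.535 × 113 = 88.1 kN.
Base metal shear (12 mm plate): yield φR_n = 1.0×0.6×345×12×113 = 280.7 kN; rupture φR_n = 0.75×0.6×450×12×113 = 274.6 kN; take 274.6 kN (rupture).
Governing: min(88.1, 274.6) = 88.1 kN → weld metal.

88.1 kN (weld metal governs)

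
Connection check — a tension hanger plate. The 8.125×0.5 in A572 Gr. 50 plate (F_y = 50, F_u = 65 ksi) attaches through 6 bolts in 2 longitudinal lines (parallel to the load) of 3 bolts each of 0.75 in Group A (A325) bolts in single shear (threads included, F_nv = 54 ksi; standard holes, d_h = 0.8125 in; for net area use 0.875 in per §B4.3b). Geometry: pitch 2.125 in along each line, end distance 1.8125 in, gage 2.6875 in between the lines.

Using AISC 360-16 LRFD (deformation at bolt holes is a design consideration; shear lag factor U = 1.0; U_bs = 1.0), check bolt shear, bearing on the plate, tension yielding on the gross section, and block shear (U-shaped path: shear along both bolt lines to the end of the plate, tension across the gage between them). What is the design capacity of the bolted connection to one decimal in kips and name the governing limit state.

Bolt shear: A_b = π(0.75)²/4 = 0.44179 in². φR_n = 0.75 × 54 × 0.44179 × 6 × 1 = 107.4 kips.
Bearing (0.5 in plate, F_u = 65 ksi): end bolts L_c = 1.8125 − 0.8125/2 = 1.40625, R_n = min(1.2×1.40625×0.5×65, 2.4×0.75×0.5×65) = 54.844 kips/bolt; interior L_c = 2.125 − 0.8125 = 1.3125, R_n = 51.188 kips/bolt. φR_n = 0.75 × (2×54.844 + 4×51.188) = 235.8 kips.
Tension yield (gross): A_g = 8.125×0.5 = 4.0625 in². φR_n = 0.90 × 50 × 4.0625 = 182.8 kips.
Block shear: shear path 2×[1.8125+2×2.125] = 2×6.0625 in, A_gv = 6.0625, A_nv = 2×(6.0625 − 2.5×0.875)×0.5 = 3.875 in²; tension across gage: (2.6875 − 1×0.875)×0.5 = 0.90625 in². R_n = min(0.6×65×3.875, 0.6×50×6.0625) + 1.0×65×0.90625 = min(151.13, 181.88) + 58.906 = 210.04 kips. φR_n = 0.75 × 210.04 = 157.5 kips.
Governing: min(107.4, 235.8, 182.8, 157.5) = 107.4 kips → bolt shear.

107.4 kips (bolt shear governs)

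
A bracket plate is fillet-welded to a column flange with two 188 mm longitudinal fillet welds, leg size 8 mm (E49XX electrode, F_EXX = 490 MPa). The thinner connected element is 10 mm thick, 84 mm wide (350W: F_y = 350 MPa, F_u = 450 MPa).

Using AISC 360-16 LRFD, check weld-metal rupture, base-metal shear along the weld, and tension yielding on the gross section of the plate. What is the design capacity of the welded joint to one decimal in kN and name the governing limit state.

Weld metal: throat = 0.707×8 = 5.656 mm, L = 2×188 = 376 mm. φR_n = 0.75 × 0.6 × 490 × 5.656 × 376 = 468.9 kN.
Base metal shear (10 mm plate): yield φR_n = 1.0×0.6×350×10×376 = 789.6 kN; rupture φR_n = 0.75×0.6×450×10×376 = 761.4 kN; take 761.4 kN (rupture).
Tension yield (gross): A_g = 84×10 = 840 mm². φR_n = 0.90 × 350 × 840 = 264.6 kN.
Governing: min(468.9, 761.4, 264.6) = 264.6 kN → gross-section yield.

264.6 kN (gross-section yield governs)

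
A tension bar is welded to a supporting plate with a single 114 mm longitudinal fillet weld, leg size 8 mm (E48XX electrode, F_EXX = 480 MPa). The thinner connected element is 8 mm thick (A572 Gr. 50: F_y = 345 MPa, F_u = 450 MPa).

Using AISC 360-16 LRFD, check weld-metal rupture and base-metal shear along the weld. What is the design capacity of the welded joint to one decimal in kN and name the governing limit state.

Weld metal: throat = 0.707×8 = 5.656 mm, L = 114 mm. φR_n = 0.75 × 0.6 × 480 × 5.656 × 114 = 139.3 kN.
Base metal shear (8 mm plate): yield φR_n = 1.0×0.6×345×8×114 = 188.8 kN; rupture φR_n = 0.75×0.6×450×8×114 = 184.7 kN; take 184.7 kN (rupture).
Governing: min(139.3, 184.7) = 139.3 kN → weld metal.

139.3 kN (weld metal governs)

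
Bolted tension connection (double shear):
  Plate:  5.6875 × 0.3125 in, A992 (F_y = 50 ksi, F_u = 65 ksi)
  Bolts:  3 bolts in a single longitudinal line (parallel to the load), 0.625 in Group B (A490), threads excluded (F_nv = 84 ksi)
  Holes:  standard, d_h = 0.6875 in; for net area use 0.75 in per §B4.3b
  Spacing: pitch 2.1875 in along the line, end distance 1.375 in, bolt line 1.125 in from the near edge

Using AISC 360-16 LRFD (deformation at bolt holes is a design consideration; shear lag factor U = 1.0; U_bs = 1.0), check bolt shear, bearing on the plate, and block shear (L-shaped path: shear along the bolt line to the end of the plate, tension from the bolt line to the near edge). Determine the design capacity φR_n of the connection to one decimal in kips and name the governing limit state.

Bolt shear: A_b = π(0.625)²/4 = 0.3068 in². φR_n = 0.75 × 84 × 0.3068 × 3 × 2 = 116.0 kips.
Bearing (0.3125 in plate, F_u = 65 ksi): end bolts L_c = 1.375 − 0.6875/2 = 1.03125, R_n = min(1.2×1.03125×0.3125×65, 2.4×0.625×0.3125×65) = 25.137 kips/bolt; interior L_c = 2.1875 − 0.6875 = 1.5, R_n = 30.469 kips/bolt. φR_n = 0.75 × (1×25.137 + 2×30.469) = 64.6 kips.
Block shear: shear path 1×[1.375+2×2.1875] = 1×5.75 in, A_gv = 1.7969, A_nv = 1×(5.75 − 2.5×0.75)×0.3125 = 1.2109 in²; tension to near edge: (1.125 − 0.5×0.75)×0.3125 = 0.23438 in². R_n = min(0.6×65×1.2109, 0.6×50×1.7969) + 1.0×65×0.23438 = min(47.225, 53.907) + 15.235 = 62.46 kips. φR_n = 0.75 × 62.46 = 46.8 kips.
Governing: min(116.0, 64.6, 46.8) = 46.8 kips → block shear.

46.8 kips (block shear governs)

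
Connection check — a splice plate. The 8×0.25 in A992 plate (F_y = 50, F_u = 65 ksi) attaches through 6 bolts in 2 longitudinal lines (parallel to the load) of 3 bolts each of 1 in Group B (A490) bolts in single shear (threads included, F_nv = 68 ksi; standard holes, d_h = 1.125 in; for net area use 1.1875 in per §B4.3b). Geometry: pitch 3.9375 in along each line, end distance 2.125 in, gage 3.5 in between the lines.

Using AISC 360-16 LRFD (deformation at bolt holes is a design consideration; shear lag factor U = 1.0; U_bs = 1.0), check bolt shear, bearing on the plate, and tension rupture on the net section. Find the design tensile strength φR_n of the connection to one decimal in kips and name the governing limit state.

68.6 kips (net-section rupture governs)

Bolt shear: A_b = π(1)²/4 = 0.7854 in². φR_n = 0.75 × 68 × 0.7854 × 6 × 1 = 240.3 kips.
Bearing (0.25 in plate, F_u = 65 ksi): end bolts L_c = 2.125 − 1.125/2 = 1.5625, R_n = min(1.2×1.5625×0.25×65, 2.4×1×0.25×65) = 30.469 kips/bolt; interior L_c = 3.9375 − 1.125 = 2.8125, R_n = 39 kips/bolt. φR_n = 0.75 × (2×30.469 + 4×39) = 162.7 kips.
Tension rupture (net): A_n = (8 − 2×1.1875)×0.25 = 1.4063 in² (U = 1.0, A_e = A_n). φR_n = 0.75 × 65 × 1.4063 = 68.6 kips.
Governing: min(240.3, 162.7, 68.6) = 68.6 kips → net-section rupture.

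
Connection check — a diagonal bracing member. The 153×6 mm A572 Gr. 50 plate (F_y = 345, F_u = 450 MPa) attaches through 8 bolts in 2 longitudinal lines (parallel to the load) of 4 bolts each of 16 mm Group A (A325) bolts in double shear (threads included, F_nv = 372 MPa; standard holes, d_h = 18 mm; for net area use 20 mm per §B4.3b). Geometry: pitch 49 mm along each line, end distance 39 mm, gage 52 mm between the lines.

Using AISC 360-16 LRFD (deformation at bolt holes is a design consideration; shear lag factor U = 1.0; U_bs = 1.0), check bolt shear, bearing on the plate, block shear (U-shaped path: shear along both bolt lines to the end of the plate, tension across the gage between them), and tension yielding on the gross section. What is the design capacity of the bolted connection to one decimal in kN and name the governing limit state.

Bolt shear: A_b = π(16)²/4 = 201.06 mm². φR_n = 0.75 × 372 × 201.06 × 8 × 2 = 897.5 kN.
Bearing (6 mm plate, F_u = 450 MPa): end bolts L_c = 39 − 18/2 = 30, R_n = min(1.2×30×6×450, 2.4×16×6×450) = 97.2 kN/bolt; interior L_c = 49 − 18 = 31, R_n = 100.44 kN/bolt. φR_n = 0.75 × (2×97.2 + 6×100.44) = 597.8 kN.
Block shear: shear path 2×[39+3×49] = 2×186 mm, A_gv = 2232, A_nv = 2×(186 − 3.5×20)×6 = 1392 mm²; tension across gage: (52 − 1×20)×6 = 192 mm². R_n = min(0.6×450×1392, 0.6×345×2232) + 1.0×450×192 = min(375.84, 462.02) + 86.4 = 462.24 kN. φR_n = 0.75 × 462.24 = 346.7 kN.
Tension yield (gross): A_g = 153×6 = 918 mm². φR_n = 0.90 × 345 × 918 = 285.0 kN.
Governing: min(897.5, 597.8, 346.7, 285.0) = 285.0 kN → gross-section yield.

285.0 kN (gross-section yield governs)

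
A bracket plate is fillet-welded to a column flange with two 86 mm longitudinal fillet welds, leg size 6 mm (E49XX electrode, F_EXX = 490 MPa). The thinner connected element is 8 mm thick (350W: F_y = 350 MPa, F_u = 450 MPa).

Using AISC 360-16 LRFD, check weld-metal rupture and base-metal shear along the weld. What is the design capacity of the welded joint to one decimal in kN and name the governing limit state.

160.9 kN (weld metal governs)

Weld metal: throat = 0.707×6 = 4.242 mm, L = 2×86 = 172 mm. φR_n = 0.75 × 0.6 × 490 × 4.242 × 172 = 160.9 kN.
Base metal shear (8 mm plate): yield φR_n = 1.0×0.6×350×8×172 = 289.0 kN; rupture φR_n = 0.75×0.6×450×8×172 = 278.6 kN; take 278.6 kN (rupture).
Governing: min(160.9, 278.6) = 160.9 kN → weld metal.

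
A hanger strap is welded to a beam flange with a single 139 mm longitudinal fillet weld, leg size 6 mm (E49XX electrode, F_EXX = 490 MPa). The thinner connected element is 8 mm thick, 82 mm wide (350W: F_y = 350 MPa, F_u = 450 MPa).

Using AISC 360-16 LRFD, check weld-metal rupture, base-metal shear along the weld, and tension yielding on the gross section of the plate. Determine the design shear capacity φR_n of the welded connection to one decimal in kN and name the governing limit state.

Weld metal: throat = 0.707×6 = 4.242 mm, L = 139 mm. φR_n = 0.75 × 0.6 × 490 × 4.242 × 139 = 130.0 kN.
Base metal shear (8 mm plate): yield φR_n = 1.0×0.6×350×8×139 = 233.5 kN; rupture φR_n = 0.75×0.6×450×8×139 = 225.2 kN; take 225.2 kN (rupture).
Tension yield (gross): A_g = 82×8 = 656 mm². φR_n = 0.90 × 350 × 656 = 206.6 kN.
Governing: min(130.0, 225.2, 206.6) = 130.0 kN → weld metal.

130.0 kN (weld metal governs)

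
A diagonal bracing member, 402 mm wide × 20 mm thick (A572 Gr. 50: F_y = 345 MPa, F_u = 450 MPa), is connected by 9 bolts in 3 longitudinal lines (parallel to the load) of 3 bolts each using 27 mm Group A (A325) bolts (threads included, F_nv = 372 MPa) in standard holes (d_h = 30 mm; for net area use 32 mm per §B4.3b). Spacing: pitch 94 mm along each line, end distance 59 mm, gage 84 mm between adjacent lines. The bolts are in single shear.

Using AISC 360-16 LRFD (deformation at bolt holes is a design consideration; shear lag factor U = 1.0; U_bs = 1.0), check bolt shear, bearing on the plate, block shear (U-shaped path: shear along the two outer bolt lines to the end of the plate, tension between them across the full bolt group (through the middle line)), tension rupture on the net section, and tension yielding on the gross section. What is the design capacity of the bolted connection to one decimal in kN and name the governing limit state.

1437.7 kN (bolt shear governs)

Bolt shear: A_b = π(27)²/4 = 572.56 mm². φR_n = 0.75 × 372 × 572.56 × 9 × 1 = 1437.7 kN.
Bearing (20 mm plate, F_u = 450 MPa): end bolts L_c = 59 − 30/2 = 44, R_n = min(1.2×44×20×450, 2.4×27×20×450) = 475.2 kN/bolt; interior L_c = 94 − 30 = 64, R_n = 583.2 kN/bolt. φR_n = 0.75 × (3×475.2 + 6×583.2) = 3693.6 kN.
Block shear: shear path 2×[59+2×94] = 2×247 mm, A_gv = 9880, A_nv = 2×(247 − 2.5×32)×20 = 6680 mm²; tension across gage: (168 − 2×32)×20 = 2080 mm². R_n = min(0.6×450×6680, 0.6×345×9880) + 1.0×450×2080 = min(1803.6, 2045.2) + 936 = 2739.6 kN. φR_n = 0.75 × 2739.6 = 2054.7 kN.
Tension rupture (net): A_n = (402 − 3×32)×20 = 6120 mm² (U = 1.0, A_e = A_n). φR_n = 0.75 × 450 × 6120 = 2065.5 kN.
Tension yield (gross): A_g = 402×20 = 8040 mm². φR_n = 0.90 × 345 × 8040 = 2496.4 kN.
Governing: min(1437.7, 3693.6, 2054.7, 2065.5, 2496.4) = 1437.7 kN → bolt shear.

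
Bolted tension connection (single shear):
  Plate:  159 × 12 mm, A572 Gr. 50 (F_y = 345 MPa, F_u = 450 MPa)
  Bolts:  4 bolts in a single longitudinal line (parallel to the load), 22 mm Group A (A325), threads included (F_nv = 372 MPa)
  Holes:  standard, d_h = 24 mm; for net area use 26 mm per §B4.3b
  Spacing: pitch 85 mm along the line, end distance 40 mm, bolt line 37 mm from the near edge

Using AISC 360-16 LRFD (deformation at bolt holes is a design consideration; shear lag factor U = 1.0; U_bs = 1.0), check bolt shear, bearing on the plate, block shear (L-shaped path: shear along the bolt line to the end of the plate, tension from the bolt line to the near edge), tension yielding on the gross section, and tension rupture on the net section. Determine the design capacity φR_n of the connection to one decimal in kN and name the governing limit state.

424.2 kN (bolt shear governs)

Bolt shear: A_b = π(22)²/4 = 380.13 mm². φR_n = 0.75 × 372 × 380.13 × 4 × 1 = 424.2 kN.
Bearing (12 mm plate, F_u = 450 MPa): end bolts L_c = 40 − 24/2 = 28, R_n = min(1.2×28×12×450, 2.4×22×12×450) = 181.44 kN/bolt; interior L_c = 85 − 24 = 61, R_n = 285.12 kN/bolt. φR_n = 0.75 × (1×181.44 + 3×285.12) = 777.6 kN.
Block shear: shear path 1×[40+3×85] = 1×295 mm, A_gv = 3540, A_nv = 1×(295 − 3.5×26)×12 = 2448 mm²; tension to near edge: (37 − 0.5×26)×12 = 288 mm². R_n = min(0.6×450×2448, 0.6×345×3540) + 1.0×450×288 = min(660.96, 732.78) + 129.6 = 790.56 kN. φR_n = 0.75 × 790.56 = 592.9 kN.
Tension yield (gross): A_g = 159×12 = 1908 mm². φR_n = 0.90 × 345 × 1908 = 592.4 kN.
Tension rupture (net): A_n = (159 − 1×26)×12 = 1596 mm² (U = 1.0, A_e = A_n). φR_n = 0.75 × 450 × 1596 = 538.7 kN.
Governing: min(424.2, 777.6, 592.9, 592.4, 538.7) = 424.2 kN → bolt shear.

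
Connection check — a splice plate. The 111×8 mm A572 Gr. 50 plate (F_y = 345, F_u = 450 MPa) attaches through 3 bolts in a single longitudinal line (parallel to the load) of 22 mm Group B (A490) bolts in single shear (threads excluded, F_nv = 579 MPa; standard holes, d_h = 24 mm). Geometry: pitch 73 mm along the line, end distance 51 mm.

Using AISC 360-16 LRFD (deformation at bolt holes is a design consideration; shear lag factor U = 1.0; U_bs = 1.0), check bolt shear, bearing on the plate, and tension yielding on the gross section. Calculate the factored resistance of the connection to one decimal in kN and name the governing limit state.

Bolt shear: A_b = π(22)²/4 = 380.13 mm². φR_n = 0.75 × 579 × 380.13 × 3 × 1 = 495.2 kN.
Bearing (8 mm plate, F_u = 450 MPa): end bolts L_c = 51 − 24/2 = 39, R_n = min(1.2×39×8×450, 2.4×22×8×450) = 168.48 kN/bolt; interior L_c = 73 − 24 = 49, R_n = 190.08 kN/bolt. φR_n = 0.75 × (1×168.48 + 2×190.08) = 411.5 kN.
Tension yield (gross): A_g = 111×8 = 888 mm². φR_n = 0.90 × 345 × 888 = 275.7 kN.
Governing: min(495.2, 411.5, 275.7) = 275.7 kN → gross-section yield.

275.7 kN (gross-section yield governs)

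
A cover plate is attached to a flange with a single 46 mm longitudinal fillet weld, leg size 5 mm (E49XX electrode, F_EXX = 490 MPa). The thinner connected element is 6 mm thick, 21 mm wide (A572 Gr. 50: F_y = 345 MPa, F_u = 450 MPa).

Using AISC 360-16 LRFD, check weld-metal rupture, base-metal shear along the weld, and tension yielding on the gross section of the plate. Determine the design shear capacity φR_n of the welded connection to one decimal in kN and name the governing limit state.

Weld metal: throat = 0.707×5 = 3.535 mm, L = 46 mm. φR_n = 0.75 × 0.6 × 490 × 3.535 × 46 = 35.9 kN.
Base metal shear (6 mm plate): yield φR_n = 1.0×0.6×345×6×46 = 57.1 kN; rupture φR_n = 0.75×0.6×450×6×46 = 55.9 kN; take 55.9 kN (rupture).
Tension yield (gross): A_g = 21×6 = 126 mm². φR_n = 0.90 × 345 × 126 = 39.1 kN.
Governing: min(35.9, 55.9, 39.1) = 35.9 kN → weld metal.

35.9 kN (weld metal governs)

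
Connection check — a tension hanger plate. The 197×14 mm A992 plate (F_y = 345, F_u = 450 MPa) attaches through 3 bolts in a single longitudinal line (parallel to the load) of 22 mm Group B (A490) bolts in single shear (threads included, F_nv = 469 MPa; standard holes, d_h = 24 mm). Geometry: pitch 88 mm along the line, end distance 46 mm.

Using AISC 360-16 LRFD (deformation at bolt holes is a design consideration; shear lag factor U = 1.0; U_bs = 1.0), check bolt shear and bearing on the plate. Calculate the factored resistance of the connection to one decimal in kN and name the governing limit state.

Bolt shear: A_b = π(22)²/4 = 380.13 mm². φR_n = 0.75 × 469 × 380.13 × 3 × 1 = 401.1 kN.
Bearing (14 mm plate, F_u = 450 MPa): end bolts L_c = 46 − 24/2 = 34, R_n = min(1.2×34×14×450, 2.4×22×14×450) = 257.04 kN/bolt; interior L_c = 88 − 24 = 64, R_n = 332.64 kN/bolt. φR_n = 0.75 × (1×257.04 + 2×332.64) = 691.7 kN.
Governing: min(401.1, 691.7) = 401.1 kN → bolt shear.

401.1 kN (bolt shear governs)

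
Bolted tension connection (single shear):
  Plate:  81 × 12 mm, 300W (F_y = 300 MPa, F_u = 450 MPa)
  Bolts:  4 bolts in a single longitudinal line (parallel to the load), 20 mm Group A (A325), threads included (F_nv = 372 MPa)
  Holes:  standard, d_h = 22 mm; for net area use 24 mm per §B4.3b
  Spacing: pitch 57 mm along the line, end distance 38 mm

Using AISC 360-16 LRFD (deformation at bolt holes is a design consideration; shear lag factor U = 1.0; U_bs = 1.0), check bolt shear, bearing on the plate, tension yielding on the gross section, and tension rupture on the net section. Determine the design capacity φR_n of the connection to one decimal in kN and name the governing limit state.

230.9 kN (net-section rupture governs)

Bolt shear: A_b = π(20)²/4 = 314.16 mm². φR_n = 0.75 × 372 × 314.16 × 4 × 1 = 350.6 kN.
Bearing (12 mm plate, F_u = 450 MPa): end bolts L_c = 38 − 22/2 = 27, R_n = min(1.2×27×12×450, 2.4×20×12×450) = 174.96 kN/bolt; interior L_c = 57 − 22 = 35, R_n = 226.8 kN/bolt. φR_n = 0.75 × (1×174.96 + 3×226.8) = 641.5 kN.
Tension yield (gross): A_g = 81×12 = 972 mm². φR_n = 0.90 × 300 × 972 = 262.4 kN.
Tension rupture (net): A_n = (81 − 1×24)×12 = 684 mm² (U = 1.0, A_e = A_n). φR_n = 0.75 × 450 × 684 = 230.9 kN.
Governing: min(350.6, 641.5, 262.4, 230.9) = 230.9 kN → net-section rupture.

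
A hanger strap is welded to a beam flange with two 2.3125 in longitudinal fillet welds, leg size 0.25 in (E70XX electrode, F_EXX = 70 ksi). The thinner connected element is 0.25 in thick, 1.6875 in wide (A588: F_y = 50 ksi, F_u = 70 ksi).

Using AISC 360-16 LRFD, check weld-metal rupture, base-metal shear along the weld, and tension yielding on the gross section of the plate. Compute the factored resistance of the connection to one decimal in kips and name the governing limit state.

Weld metal: throat = 0.707×0.25 = 0.17675 in, L = 2×2.3125 = 4.625 in. φR_n = 0.75 × 0.6 × 70 × 0.17675 × 4.625 = 25.8 kips.
Base metal shear (0.25 in plate): yield φR_n = 1.0×0.6×50×0.25×4.625 = 34.7 kips; rupture φR_n = 0.75×0.6×70×0.25×4.625 = 36.4 kips; take 34.7 kips (yield).
Tension yield (gross): A_g = 1.6875×0.25 = 0.42188 in². φR_n = 0.90 × 50 × 0.42188 = 19.0 kips.
Governing: min(25.8, 34.7, 19.0) = 19.0 kips → gross-section yield.

19.0 kips (gross-section yield governs)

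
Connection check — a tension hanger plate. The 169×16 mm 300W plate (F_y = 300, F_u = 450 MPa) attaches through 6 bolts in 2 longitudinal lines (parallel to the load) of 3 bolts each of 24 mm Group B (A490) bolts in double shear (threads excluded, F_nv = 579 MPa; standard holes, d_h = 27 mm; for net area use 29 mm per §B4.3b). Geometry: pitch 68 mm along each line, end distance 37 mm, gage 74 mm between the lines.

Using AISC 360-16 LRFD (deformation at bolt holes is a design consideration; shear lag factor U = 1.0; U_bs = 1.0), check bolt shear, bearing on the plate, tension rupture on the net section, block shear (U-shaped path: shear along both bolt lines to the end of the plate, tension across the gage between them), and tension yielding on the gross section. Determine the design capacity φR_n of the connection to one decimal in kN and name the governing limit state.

Bolt shear: A_b = π(24)²/4 = 452.39 mm². φR_n = 0.75 × 579 × 452.39 × 6 × 2 = 2357.4 kN.
Bearing (16 mm plate, F_u = 450 MPa): end bolts L_c = 37 − 27/2 = 23.5, R_n = min(1.2×23.5×16×450, 2.4×24×16×450) = 203.04 kN/bolt; interior L_c = 68 − 27 = 41, R_n = 354.24 kN/bolt. φR_n = 0.75 × (2×203.04 + 4×354.24) = 1367.3 kN.
Tension rupture (net): A_n = (169 − 2×29)×16 = 1776 mm² (U = 1.0, A_e = A_n). φR_n = 0.75 × 450 × 1776 = 599.4 kN.
Block shear: shear path 2×[37+2×68] = 2×173 mm, A_gv = 5536, A_nv = 2×(173 − 2.5×29)×16 = 3216 mm²; tension across gage: (74 − 1×29)×16 = 720 mm². R_n = min(0.6×450×3216, 0.6×300×5536) + 1.0×450×720 = min(868.32, 996.48) + 324 = 1192.3 kN. φR_n = 0.75 × 1192.3 = 894.2 kN.
Tension yield (gross): A_g = 169×16 = 2704 mm². φR_n = 0.90 × 300 × 2704 = 730.1 kN.
Governing: min(2357.4, 1367.3, 599.4, 894.2, 730.1) = 599.4 kN → net-section rupture.

599.4 kN (net-section rupture governs)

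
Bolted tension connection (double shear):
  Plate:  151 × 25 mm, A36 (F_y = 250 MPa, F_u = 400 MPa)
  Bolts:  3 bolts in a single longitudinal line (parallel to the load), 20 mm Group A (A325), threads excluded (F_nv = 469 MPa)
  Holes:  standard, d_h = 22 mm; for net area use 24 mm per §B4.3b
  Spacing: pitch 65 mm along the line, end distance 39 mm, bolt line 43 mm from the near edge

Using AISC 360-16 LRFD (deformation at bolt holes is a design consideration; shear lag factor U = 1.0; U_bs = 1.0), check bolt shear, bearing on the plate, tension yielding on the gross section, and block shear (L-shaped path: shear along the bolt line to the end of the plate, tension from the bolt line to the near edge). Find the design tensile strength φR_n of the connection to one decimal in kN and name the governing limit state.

Bolt shear: A_b = π(20)²/4 = 314.16 mm². φR_n = 0.75 × 469 × 314.16 × 3 × 2 = 663.0 kN.
Bearing (25 mm plate, F_u = 400 MPa): end bolts L_c = 39 − 22/2 = 28, R_n = min(1.2×28×25×400, 2.4×20×25×400) = 336 kN/bolt; interior L_c = 65 − 22 = 43, R_n = 480 kN/bolt. φR_n = 0.75 × (1×336 + 2×480) = 972.0 kN.
Tension yield (gross): A_g = 151×25 = 3775 mm². φR_n = 0.90 × 250 × 3775 = 849.4 kN.
Block shear: shear path 1×[39+2×65] = 1×169 mm, A_gv = 4225, A_nv = 1×(169 − 2.5×24)×25 = 2725 mm²; tension to near edge: (43 − 0.5×24)×25 = 775 mm². R_n = min(0.6×400×2725, 0.6×250×4225) + 1.0×400×775 = min(654, 633.75) + 310 = 943.75 kN. φR_n = 0.75 × 943.75 = 707.8 kN.
Governing: min(663.0, 972.0, 849.4, 707.8) = 663.0 kN → bolt shear.

663.0 kN (bolt shear governs)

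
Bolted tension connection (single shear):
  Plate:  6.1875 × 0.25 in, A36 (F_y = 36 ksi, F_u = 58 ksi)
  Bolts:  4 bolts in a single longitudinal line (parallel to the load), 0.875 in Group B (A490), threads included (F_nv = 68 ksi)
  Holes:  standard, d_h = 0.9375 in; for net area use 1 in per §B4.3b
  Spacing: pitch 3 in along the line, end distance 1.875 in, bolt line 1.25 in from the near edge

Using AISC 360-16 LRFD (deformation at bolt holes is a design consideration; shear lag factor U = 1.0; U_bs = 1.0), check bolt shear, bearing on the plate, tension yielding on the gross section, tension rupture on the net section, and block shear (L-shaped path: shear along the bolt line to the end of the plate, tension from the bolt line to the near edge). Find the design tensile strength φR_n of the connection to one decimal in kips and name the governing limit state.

Bolt shear: A_b = π(0.875)²/4 = 0.60132 in². φR_n = 0.75 × 68 × 0.60132 × 4 × 1 = 122.7 kips.
Bearing (0.25 in plate, F_u = 58 ksi): end bolts L_c = 1.875 − 0.9375/2 = 1.40625, R_n = min(1.2×1.40625×0.25×58, 2.4×0.875×0.25×58) = 24.469 kips/bolt; interior L_c = 3 − 0.9375 = 2.0625, R_n = 30.45 kips/bolt. φR_n = 0.75 × (1×24.469 + 3×30.45) = 86.9 kips.
Tension yield (gross): A_g = 6.1875×0.25 = 1.5469 in². φR_n = 0.90 × 36 × 1.5469 = 50.1 kips.
Tension rupture (net): A_n = (6.1875 − 1×1)×0.25 = 1.2969 in² (U = 1.0, A_e = A_n). φR_n = 0.75 × 58 × 1.2969 = 56.4 kips.
Block shear: shear path 1×[1.875+3×3] = 1×10.875 in, A_gv = 2.7188, A_nv = 1×(10.875 − 3.5×1)×0.25 = 1.8438 in²; tension to near edge: (1.25 − 0.5×1)×0.25 = 0.1875 in². R_n = min(0.6×58×1.8438, 0.6×36×2.7188) + 1.0×58×0.1875 = min(64.164, 58.726) + 10.875 = 69.601 kips. φR_n = 0.75 × 69.601 = 52.2 kips.
Governing: min(122.7, 86.9, 50.1, 56.4, 52.2) = 50.1 kips → gross-section yield.

50.1 kips (gross-section yield governs)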